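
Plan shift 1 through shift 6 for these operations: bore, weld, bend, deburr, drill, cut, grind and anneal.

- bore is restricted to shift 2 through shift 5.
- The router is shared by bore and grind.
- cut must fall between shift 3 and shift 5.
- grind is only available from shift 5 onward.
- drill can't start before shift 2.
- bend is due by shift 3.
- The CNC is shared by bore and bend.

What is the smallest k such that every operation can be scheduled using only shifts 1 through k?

grind can't be placed before shift 5, so the schedule must run through at least shift 5.
5 works (last occupied shift: shift 5): for example cut in shift 3, weld in shift 1, grind in shift 5, bore in shift 2, deburr in shift 1, anneal in shift 1, bend in shift 1, drill in shift 2.

5 shifts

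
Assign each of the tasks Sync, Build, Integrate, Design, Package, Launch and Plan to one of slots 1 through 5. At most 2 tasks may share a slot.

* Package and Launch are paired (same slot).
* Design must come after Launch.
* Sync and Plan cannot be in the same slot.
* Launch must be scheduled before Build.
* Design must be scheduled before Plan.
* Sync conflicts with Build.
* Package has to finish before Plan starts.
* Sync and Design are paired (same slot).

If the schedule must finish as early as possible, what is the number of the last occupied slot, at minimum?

The precedence chain requires at least 3 distinct slots.
With at most 2 per slot and 7 tasks, at least 4 slots are needed.
4 works (last occupied slot: 4): for example Build=3, Launch=1, Integrate=4, Plan=3, Package=1, Sync=2, Design=2.

4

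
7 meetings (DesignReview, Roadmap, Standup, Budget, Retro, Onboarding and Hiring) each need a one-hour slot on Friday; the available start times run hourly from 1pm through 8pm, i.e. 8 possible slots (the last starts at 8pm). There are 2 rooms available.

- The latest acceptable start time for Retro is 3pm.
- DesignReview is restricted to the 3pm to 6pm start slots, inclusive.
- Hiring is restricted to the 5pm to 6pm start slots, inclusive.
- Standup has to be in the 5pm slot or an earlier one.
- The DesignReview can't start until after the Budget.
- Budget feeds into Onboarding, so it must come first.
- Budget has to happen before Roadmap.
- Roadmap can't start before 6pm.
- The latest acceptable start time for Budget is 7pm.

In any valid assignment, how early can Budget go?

Budget's own window allows nothing later than 7pm; downstream work caps Budget at 5pm.
Budget at 1pm is achievable: Retro -> 1pm; Roadmap -> 6pm; Standup -> 2pm; DesignReview -> 3pm; Hiring -> 5pm; Budget -> 1pm; Onboarding -> 2pm.

1pm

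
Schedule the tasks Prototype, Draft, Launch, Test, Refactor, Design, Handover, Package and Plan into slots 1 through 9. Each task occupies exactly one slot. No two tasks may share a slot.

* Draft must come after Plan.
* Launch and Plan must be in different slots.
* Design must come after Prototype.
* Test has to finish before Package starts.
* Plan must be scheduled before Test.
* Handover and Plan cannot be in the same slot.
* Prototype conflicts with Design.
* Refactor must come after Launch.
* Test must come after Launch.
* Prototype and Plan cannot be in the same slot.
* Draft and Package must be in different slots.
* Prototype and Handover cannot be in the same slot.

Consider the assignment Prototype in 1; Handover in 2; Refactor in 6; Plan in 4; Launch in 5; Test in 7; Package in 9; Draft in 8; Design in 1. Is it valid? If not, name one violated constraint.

No. Prototype conflicts with Design is not satisfied.

Plan must be scheduled before Test — holds.
Prototype and Plan cannot be in the same slot — holds.
Prototype conflicts with Design — violated.
Refactor must come after Launch — holds.
Draft and Package must be in different slots — holds.
Launch and Plan must be in different slots — holds.
Handover and Plan cannot be in the same slot — holds.
Draft must come after Plan — holds.
Design must come after Prototype — violated.
Test must come after Launch — holds.
Test has to finish before Package starts — holds.
Prototype and Handover cannot be in the same slot — holds.
No two tasks may share a slot — violated.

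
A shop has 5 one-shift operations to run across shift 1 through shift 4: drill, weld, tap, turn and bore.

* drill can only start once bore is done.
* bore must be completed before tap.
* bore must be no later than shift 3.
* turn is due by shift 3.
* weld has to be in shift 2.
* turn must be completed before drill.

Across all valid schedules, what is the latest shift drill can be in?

Precedence pushes drill to at least shift 2.
drill at shift 4 is achievable: weld=shift 2; turn=shift 1; bore=shift 1; drill=shift 4; tap=shift 2.

shift 4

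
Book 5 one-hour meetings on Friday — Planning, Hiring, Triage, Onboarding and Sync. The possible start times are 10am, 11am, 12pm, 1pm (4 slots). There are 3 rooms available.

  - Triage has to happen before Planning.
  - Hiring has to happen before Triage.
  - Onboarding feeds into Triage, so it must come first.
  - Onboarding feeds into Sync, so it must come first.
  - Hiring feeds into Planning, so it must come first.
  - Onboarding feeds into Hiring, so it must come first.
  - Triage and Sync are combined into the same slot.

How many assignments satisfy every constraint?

1

Enumerating: Triage -> 12pm, Planning -> 1pm, Sync -> 12pm, Onboarding -> 10am, Hiring -> 11am.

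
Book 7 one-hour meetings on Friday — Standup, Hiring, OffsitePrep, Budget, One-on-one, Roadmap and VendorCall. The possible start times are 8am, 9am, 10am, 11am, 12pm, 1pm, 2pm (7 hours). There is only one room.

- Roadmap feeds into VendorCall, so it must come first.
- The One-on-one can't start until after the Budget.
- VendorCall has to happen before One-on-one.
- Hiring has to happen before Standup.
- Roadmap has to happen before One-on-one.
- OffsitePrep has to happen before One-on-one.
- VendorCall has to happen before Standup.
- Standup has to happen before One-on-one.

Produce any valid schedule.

Roadmap -> 8am, Hiring -> 10am, Budget -> 1pm, VendorCall -> 9am, One-on-one -> 2pm, OffsitePrep -> 12pm, Standup -> 11am

Checking: VendorCall(9am) before One-on-one(2pm); Roadmap(8am) before One-on-one(2pm); Roadmap(8am) before VendorCall(9am); Standup(11am) before One-on-one(2pm); Budget(1pm) before One-on-one(2pm); Hiring(10am) before Standup(11am); OffsitePrep(12pm) before One-on-one(2pm); VendorCall(9am) before Standup(11am); max 1 per hour (cap 1).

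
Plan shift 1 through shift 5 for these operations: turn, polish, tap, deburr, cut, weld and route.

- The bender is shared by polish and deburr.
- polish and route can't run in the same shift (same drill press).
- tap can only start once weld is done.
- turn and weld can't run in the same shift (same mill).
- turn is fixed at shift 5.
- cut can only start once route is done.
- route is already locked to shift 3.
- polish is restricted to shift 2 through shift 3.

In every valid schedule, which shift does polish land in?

polish's window is shift 2–shift 3.
route is fixed at shift 3, and polish can't share a shift with route.
So polish must be shift 2.

shift 2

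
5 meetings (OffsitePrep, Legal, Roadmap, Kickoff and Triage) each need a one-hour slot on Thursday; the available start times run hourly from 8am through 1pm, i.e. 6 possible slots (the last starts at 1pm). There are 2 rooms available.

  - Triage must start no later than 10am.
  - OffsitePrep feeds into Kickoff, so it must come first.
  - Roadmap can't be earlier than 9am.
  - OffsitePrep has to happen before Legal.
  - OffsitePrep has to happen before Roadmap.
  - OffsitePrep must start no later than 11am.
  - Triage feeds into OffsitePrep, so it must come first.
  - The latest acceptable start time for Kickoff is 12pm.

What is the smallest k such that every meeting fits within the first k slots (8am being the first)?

The precedence chain requires at least 3 distinct slots.
With at most 2 per slot and 5 meetings, at least 3 slots are needed.
Could 3 slots be enough, i.e. nothing placed later than 10am? No: OffsitePrep's window within 3 slots is {8am, 9am, 10am}; Roadmap's window within 3 slots is {9am, 10am}; Kickoff's window within 3 slots is {8am, 9am, 10am}; Triage's window within 3 slots is {8am, 9am, 10am}; Kickoff must come after OffsitePrep (at 8am or later) → {9am, 10am}; OffsitePrep must come before Kickoff (at 10am or earlier) → {8am, 9am}; Legal must come after OffsitePrep (at 8am or later) → {9am, 10am}; OffsitePrep must come after Triage (at 8am or later) → {9am}; Kickoff must come after OffsitePrep (at 9am or later) → {10am}; Legal must come after OffsitePrep (at 9am or later) → {10am}; Roadmap must come after OffsitePrep (at 9am or later) → {10am}; that puts Legal, Roadmap and Kickoff all in 10am — more than 2 per slot.
So 3 slots is not enough.
4 works (last occupied slot: 11am): for example Legal -> 10am, Roadmap -> 10am, OffsitePrep -> 9am, Kickoff -> 11am, Triage -> 8am.

4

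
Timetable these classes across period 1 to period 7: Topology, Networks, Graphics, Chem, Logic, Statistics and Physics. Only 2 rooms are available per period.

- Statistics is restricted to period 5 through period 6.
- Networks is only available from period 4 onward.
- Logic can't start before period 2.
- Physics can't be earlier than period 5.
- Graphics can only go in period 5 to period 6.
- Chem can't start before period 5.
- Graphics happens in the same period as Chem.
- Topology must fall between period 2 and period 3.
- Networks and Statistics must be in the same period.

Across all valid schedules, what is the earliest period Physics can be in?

period 7

Physics is available from period 5.
Physics at period 7 is achievable: Topology=period 2, Networks=period 6, Statistics=period 6, Chem=period 5, Logic=period 2, Physics=period 7, Graphics=period 5.
Nothing earlier works — the capacity limit rule out every period before period 7.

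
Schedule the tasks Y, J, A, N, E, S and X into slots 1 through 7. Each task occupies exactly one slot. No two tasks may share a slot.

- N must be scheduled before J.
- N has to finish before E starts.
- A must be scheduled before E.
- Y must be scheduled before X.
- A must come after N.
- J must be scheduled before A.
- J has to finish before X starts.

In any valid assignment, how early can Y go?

1

Downstream work caps Y at 6.
Y at 1 is achievable: S=7; N=2; E=5; Y=1; X=6; J=3; A=4.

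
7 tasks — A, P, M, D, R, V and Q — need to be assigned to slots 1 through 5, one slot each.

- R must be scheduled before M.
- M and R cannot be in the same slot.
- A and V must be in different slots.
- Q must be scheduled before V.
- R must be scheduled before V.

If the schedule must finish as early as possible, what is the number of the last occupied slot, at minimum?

slot 2

The precedence chain requires at least 2 distinct slots.
2 works (last occupied slot: 2): for example P -> 1; M -> 2; A -> 1; V -> 2; D -> 1; R -> 1; Q -> 1.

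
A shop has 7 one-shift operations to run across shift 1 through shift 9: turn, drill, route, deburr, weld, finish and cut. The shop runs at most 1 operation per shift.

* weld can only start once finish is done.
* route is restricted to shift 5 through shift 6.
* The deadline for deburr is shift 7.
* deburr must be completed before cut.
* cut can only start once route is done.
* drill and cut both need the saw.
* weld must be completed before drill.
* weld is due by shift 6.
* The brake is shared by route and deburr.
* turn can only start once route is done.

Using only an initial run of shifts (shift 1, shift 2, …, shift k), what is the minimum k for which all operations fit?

The precedence chain requires at least 3 distinct shifts.
With at most 1 per shift and 7 operations, at least 7 shifts are needed.
Propagating the time windows through the other constraints, turn can't land before shift 6, so the schedule must run through at least shift 6.
7 works (last occupied shift: shift 7): for example finish -> shift 1; deburr -> shift 4; weld -> shift 2; drill -> shift 3; route -> shift 5; turn -> shift 7; cut -> shift 6.

7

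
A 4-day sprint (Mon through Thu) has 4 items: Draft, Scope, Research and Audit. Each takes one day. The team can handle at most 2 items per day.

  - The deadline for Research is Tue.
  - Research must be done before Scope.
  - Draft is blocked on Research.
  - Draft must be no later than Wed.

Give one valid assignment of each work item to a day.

Scope in Tue, Draft in Tue, Research in Mon, Audit in Mon

Checking: Research(Mon) before Scope(Tue); Research(Mon) before Draft(Tue); Draft=Tue in [Mon,Wed]; Research=Mon in [Mon,Tue]; max 2 per day (cap 2).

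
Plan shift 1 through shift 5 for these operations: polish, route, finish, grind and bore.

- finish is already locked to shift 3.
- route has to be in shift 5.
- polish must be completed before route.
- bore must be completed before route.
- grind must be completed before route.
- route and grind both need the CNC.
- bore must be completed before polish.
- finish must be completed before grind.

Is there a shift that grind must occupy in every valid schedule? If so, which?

finish is fixed at shift 3 and must come before grind, so grind is at least shift 4.
route is fixed at shift 5 and must come after grind, so grind is at most shift 4.
So grind must be shift 4.

shift 4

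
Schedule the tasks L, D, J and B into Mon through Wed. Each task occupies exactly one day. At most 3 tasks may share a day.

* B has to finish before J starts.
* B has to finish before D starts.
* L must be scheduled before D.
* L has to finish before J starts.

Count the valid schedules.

7

Splitting on L: it can be Mon (5), Tue (2). Listing each branch's schedules as (D, J, B):
L=Mon: (Tue,Tue,Mon) (Tue,Wed,Mon) (Wed,Tue,Mon) (Wed,Wed,Mon) (Wed,Wed,Tue) — 5.
L=Tue: (Wed,Wed,Mon) (Wed,Wed,Tue) — 2.
Summing: 5 + 2 = 7.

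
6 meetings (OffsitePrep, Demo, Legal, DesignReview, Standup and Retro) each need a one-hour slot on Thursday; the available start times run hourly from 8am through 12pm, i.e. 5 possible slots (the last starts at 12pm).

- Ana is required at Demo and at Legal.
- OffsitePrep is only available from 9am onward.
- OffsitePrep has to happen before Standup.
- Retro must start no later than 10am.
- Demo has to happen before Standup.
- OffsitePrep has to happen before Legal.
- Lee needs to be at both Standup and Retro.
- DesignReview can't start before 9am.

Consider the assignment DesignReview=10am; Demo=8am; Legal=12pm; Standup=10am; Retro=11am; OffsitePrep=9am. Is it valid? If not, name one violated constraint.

OffsitePrep is only available from 9am onward — holds.
OffsitePrep has to happen before Standup — holds.
OffsitePrep has to happen before Legal — holds.
DesignReview can't start before 9am — holds.
Lee needs to be at both Standup and Retro — holds.
Retro must start no later than 10am — violated.
Ana is required at Demo and at Legal — holds.
Demo has to happen before Standup — holds.

No — it violates: Retro must start no later than 10am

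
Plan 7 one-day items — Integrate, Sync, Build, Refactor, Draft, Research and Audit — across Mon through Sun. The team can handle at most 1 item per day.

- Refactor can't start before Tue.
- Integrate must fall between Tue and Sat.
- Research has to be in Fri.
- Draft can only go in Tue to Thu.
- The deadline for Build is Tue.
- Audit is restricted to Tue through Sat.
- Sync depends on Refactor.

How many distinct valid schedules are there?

Splitting on Integrate: it can be Tue (4), Wed (4), Thu (4), Sat (6). Listing each branch's schedules as (Sync, Build, Refactor, Draft, Research, Audit):
Integrate=Tue: (Sun,Mon,Wed,Thu,Fri,Sat) (Sun,Mon,Thu,Wed,Fri,Sat) (Sun,Mon,Sat,Wed,Fri,Thu) (Sun,Mon,Sat,Thu,Fri,Wed) — 4.
Integrate=Wed: (Sun,Mon,Tue,Thu,Fri,Sat) (Sun,Mon,Thu,Tue,Fri,Sat) (Sun,Mon,Sat,Tue,Fri,Thu) (Sun,Mon,Sat,Thu,Fri,Tue) — 4.
Integrate=Thu: (Sun,Mon,Tue,Wed,Fri,Sat) (Sun,Mon,Wed,Tue,Fri,Sat) (Sun,Mon,Sat,Tue,Fri,Wed) (Sun,Mon,Sat,Wed,Fri,Tue) — 4.
Integrate=Sat: (Sun,Mon,Tue,Wed,Fri,Thu) (Sun,Mon,Tue,Thu,Fri,Wed) (Sun,Mon,Wed,Tue,Fri,Thu) (Sun,Mon,Wed,Thu,Fri,Tue) (Sun,Mon,Thu,Tue,Fri,Wed) (Sun,Mon,Thu,Wed,Fri,Tue) — 6.
Summing: 4 + 4 + 4 + 6 = 18.

18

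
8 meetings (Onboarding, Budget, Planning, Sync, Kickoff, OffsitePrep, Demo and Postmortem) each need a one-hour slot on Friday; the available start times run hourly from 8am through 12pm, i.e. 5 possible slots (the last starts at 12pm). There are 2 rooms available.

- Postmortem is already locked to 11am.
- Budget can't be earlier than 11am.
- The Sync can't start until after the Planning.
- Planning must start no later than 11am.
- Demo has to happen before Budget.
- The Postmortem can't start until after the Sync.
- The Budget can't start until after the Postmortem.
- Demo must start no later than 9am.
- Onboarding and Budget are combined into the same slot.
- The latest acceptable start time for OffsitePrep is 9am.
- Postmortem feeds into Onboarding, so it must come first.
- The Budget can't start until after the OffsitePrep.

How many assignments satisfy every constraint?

Splitting on Planning: it can be 8am (13), 9am (9). Listing each branch's schedules as (Onboarding, Budget, Sync, Kickoff, OffsitePrep, Demo, Postmortem):
Planning=8am: (12pm,12pm,9am,10am,8am,9am,11am) (12pm,12pm,9am,10am,9am,8am,11am) (12pm,12pm,9am,11am,8am,9am,11am) (12pm,12pm,9am,11am,9am,8am,11am) (12pm,12pm,10am,8am,9am,9am,11am) (12pm,12pm,10am,9am,8am,9am,11am) (12pm,12pm,10am,9am,9am,8am,11am) (12pm,12pm,10am,10am,8am,9am,11am) (12pm,12pm,10am,10am,9am,8am,11am) (12pm,12pm,10am,10am,9am,9am,11am) (12pm,12pm,10am,11am,8am,9am,11am) (12pm,12pm,10am,11am,9am,8am,11am) (12pm,12pm,10am,11am,9am,9am,11am) — 13.
Planning=9am: (12pm,12pm,10am,8am,8am,9am,11am) (12pm,12pm,10am,8am,9am,8am,11am) (12pm,12pm,10am,9am,8am,8am,11am) (12pm,12pm,10am,10am,8am,8am,11am) (12pm,12pm,10am,10am,8am,9am,11am) (12pm,12pm,10am,10am,9am,8am,11am) (12pm,12pm,10am,11am,8am,8am,11am) (12pm,12pm,10am,11am,8am,9am,11am) (12pm,12pm,10am,11am,9am,8am,11am) — 9.
Summing: 13 + 9 = 22.

22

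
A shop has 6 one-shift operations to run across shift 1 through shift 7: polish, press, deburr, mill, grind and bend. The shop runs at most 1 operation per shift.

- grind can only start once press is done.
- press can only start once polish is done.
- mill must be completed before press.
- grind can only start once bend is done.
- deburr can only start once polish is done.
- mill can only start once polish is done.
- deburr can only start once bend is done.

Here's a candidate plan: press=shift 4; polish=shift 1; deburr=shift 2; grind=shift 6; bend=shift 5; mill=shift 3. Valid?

deburr can only start once bend is done — violated.
The shop runs at most 1 operation per shift — holds.
deburr can only start once polish is done — holds.
grind can only start once press is done — holds.
grind can only start once bend is done — holds.
press can only start once polish is done — holds.
mill must be completed before press — holds.
mill can only start once polish is done — holds.

No. deburr can only start once bend is done is not satisfied.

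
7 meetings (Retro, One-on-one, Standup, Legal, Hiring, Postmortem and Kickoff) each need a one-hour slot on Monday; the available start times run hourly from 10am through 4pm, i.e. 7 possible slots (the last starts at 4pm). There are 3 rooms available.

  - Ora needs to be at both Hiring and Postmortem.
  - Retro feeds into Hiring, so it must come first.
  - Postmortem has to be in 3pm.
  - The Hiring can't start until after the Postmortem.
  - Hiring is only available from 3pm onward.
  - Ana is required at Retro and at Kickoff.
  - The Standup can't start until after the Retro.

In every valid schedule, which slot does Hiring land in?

Hiring's window is 3pm–4pm.
Postmortem is fixed at 3pm, and Hiring can't share a slot with Postmortem.
So Hiring must be 4pm.

4pm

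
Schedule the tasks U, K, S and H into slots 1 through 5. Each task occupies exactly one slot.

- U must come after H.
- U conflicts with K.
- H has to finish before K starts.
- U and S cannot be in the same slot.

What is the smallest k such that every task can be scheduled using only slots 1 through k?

3

The precedence chain requires at least 2 distinct slots.
Could 2 slots be enough, i.e. nothing placed later than 2? No: K must come after H (at 1 or later) → {2}; H must come before K (at 2 or earlier) → {1}; U must come after H (at 1 or later) → {2}; K can't share with U (2) → nothing is left.
So 2 slots is not enough.
3 works (last occupied slot: 3): for example U in 2, H in 1, K in 3, S in 1.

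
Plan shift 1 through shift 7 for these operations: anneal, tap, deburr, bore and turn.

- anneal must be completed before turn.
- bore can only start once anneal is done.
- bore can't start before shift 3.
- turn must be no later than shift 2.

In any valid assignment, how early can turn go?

Precedence pushes turn to at least shift 2; turn's own window allows nothing later than shift 2.
turn at shift 2 is achievable: turn -> shift 2, deburr -> shift 1, anneal -> shift 1, tap -> shift 1, bore -> shift 3.

shift 2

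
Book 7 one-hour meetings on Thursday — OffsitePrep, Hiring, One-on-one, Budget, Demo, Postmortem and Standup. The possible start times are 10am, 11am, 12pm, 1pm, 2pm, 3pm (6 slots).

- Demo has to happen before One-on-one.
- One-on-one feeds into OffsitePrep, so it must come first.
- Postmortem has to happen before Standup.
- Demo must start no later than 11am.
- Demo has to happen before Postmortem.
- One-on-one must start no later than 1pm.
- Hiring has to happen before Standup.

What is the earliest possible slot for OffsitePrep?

Precedence pushes OffsitePrep to at least 12pm.
OffsitePrep at 12pm is achievable: Postmortem=11am; Budget=10am; One-on-one=11am; Hiring=10am; OffsitePrep=12pm; Standup=12pm; Demo=10am.

12pm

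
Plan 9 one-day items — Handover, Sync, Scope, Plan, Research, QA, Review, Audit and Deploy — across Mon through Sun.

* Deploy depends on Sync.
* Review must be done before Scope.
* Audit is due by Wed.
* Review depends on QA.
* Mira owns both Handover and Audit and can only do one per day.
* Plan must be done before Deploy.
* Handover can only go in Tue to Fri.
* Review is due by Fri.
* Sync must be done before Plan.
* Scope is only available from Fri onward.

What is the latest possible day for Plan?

Precedence pushes Plan to at least Tue; downstream work caps Plan at Sat.
Plan at Sat is achievable: QA=Mon; Research=Mon; Scope=Fri; Deploy=Sun; Audit=Mon; Sync=Mon; Plan=Sat; Handover=Tue; Review=Tue.

Sat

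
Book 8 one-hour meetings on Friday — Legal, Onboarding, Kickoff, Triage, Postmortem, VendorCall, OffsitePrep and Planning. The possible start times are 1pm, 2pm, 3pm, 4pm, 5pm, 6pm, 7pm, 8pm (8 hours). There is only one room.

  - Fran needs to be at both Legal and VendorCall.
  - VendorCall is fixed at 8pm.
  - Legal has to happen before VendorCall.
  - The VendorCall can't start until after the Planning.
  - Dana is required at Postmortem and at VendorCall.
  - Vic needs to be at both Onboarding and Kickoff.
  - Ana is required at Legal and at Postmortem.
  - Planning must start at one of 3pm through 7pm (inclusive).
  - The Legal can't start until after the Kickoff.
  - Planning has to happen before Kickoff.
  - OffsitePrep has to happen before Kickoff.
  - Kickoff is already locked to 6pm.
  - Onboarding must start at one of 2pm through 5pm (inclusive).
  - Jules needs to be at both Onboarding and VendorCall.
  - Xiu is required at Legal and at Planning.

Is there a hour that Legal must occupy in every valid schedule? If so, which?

Kickoff is fixed at 6pm and must come before Legal, so Legal is at least 7pm.
VendorCall is fixed at 8pm and must come after Legal, so Legal is at most 7pm.
So Legal must be 7pm.

7pm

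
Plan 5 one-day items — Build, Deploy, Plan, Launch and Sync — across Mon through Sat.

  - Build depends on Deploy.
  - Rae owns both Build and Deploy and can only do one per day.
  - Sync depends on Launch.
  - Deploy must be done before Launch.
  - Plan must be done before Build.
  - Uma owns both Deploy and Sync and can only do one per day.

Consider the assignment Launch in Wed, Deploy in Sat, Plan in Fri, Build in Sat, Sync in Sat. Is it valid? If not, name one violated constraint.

Build depends on Deploy — violated.
Deploy must be done before Launch — violated.
Sync depends on Launch — holds.
Uma owns both Deploy and Sync and can only do one per day — violated.
Plan must be done before Build — holds.
Rae owns both Build and Deploy and can only do one per day — violated.

Invalid. Rae owns both Build and Deploy and can only do one per day.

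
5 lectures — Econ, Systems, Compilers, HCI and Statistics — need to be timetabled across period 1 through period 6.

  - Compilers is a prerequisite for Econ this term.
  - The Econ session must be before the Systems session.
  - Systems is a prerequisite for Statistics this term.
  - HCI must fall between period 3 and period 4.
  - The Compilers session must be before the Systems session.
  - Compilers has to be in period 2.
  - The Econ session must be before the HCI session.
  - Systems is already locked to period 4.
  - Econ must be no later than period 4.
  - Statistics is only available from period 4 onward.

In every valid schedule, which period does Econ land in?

period 3

Compilers is fixed at period 2 and must come before Econ, so Econ is at least period 3.
Systems is fixed at period 4 and must come after Econ, so Econ is at most period 3.
So Econ must be period 3.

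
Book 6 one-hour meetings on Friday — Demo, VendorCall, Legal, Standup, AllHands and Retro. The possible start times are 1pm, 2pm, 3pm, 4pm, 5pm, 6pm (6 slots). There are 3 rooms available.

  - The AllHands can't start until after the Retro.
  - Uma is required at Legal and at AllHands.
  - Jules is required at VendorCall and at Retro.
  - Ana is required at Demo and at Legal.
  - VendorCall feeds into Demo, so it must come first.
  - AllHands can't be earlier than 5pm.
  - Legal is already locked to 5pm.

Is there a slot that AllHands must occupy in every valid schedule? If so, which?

6pm

AllHands's window is 5pm–6pm.
Legal is fixed at 5pm, and AllHands can't share a slot with Legal.
So AllHands must be 6pm.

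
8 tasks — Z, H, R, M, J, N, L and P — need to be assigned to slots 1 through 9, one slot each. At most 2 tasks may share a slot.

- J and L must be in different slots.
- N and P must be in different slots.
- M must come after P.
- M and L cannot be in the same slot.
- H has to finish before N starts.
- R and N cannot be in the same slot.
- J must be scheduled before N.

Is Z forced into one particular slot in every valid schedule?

No

Z can be 1 (e.g. J=2; M=3; Z=1; R=4; P=2; L=4; H=1; N=3) or 2 (e.g. Z=2, M=4, J=1, R=3, P=3, N=2, L=5, H=1).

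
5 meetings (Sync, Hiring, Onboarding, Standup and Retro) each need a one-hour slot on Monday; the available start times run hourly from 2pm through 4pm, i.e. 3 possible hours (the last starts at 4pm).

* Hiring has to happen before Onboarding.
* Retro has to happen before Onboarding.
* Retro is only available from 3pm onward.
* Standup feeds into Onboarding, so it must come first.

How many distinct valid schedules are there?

12

Splitting on Sync: it can be 2pm (4), 3pm (4), 4pm (4). Listing each branch's schedules as (Hiring, Onboarding, Standup, Retro):
Sync=2pm: (2pm,4pm,2pm,3pm) (2pm,4pm,3pm,3pm) (3pm,4pm,2pm,3pm) (3pm,4pm,3pm,3pm) — 4.
Sync=3pm: (2pm,4pm,2pm,3pm) (2pm,4pm,3pm,3pm) (3pm,4pm,2pm,3pm) (3pm,4pm,3pm,3pm) — 4.
Sync=4pm: (2pm,4pm,2pm,3pm) (2pm,4pm,3pm,3pm) (3pm,4pm,2pm,3pm) (3pm,4pm,3pm,3pm) — 4.
Summing: 4 + 4 + 4 = 12.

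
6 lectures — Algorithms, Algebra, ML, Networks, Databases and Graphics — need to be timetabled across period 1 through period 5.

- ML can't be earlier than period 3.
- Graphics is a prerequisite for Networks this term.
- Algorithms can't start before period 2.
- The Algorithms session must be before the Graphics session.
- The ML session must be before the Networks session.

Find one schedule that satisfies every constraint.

ML -> period 3, Algebra -> period 1, Algorithms -> period 2, Networks -> period 4, Databases -> period 1, Graphics -> period 3

Checking: Algorithms(period 2) before Graphics(period 3); ML(period 3) before Networks(period 4); Graphics(period 3) before Networks(period 4); ML=period 3 in [period 3,period 5]; Algorithms=period 2 in [period 2,period 5].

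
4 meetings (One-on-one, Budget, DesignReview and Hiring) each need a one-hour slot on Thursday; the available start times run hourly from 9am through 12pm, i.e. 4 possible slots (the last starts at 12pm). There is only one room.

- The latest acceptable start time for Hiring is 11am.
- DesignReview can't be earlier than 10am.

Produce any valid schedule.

Hiring in 9am, DesignReview in 10am, Budget in 12pm, One-on-one in 11am

Checking: Hiring=9am in [9am,11am]; DesignReview=10am in [10am,12pm]; max 1 per slot (cap 1).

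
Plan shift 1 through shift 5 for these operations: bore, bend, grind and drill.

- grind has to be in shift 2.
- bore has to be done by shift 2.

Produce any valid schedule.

drill=shift 1, bore=shift 1, bend=shift 1, grind=shift 2

Checking: bore=shift 1 in [shift 1,shift 2]; grind=shift 2 in [shift 2,shift 2].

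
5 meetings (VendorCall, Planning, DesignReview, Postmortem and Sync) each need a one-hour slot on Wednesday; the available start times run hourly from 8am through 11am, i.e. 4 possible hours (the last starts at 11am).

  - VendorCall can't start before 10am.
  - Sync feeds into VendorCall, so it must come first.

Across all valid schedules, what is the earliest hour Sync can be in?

8am

Downstream work caps Sync at 10am.
Sync at 8am is achievable: Planning=8am; Postmortem=8am; Sync=8am; VendorCall=10am; DesignReview=8am.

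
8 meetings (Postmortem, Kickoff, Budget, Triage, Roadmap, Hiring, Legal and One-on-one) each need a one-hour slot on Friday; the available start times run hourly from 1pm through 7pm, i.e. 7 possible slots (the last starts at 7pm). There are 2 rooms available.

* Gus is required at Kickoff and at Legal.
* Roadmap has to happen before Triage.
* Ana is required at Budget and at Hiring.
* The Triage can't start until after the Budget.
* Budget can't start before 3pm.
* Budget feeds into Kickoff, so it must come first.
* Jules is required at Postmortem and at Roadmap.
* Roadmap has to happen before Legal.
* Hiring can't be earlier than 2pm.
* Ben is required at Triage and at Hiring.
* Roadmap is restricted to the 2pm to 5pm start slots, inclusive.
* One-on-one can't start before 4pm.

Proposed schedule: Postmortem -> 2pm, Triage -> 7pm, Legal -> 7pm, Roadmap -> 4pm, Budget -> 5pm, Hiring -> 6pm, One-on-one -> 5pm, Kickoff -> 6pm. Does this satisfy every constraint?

There are 2 rooms available — holds.
Budget can't start before 3pm — holds.
Hiring can't be earlier than 2pm — holds.
Roadmap has to happen before Legal — holds.
Ana is required at Budget and at Hiring — holds.
Jules is required at Postmortem and at Roadmap — holds.
The Triage can't start until after the Budget — holds.
Roadmap is restricted to the 2pm to 5pm start slots, inclusive — holds.
One-on-one can't start before 4pm — holds.
Ben is required at Triage and at Hiring — holds.
Roadmap has to happen before Triage — holds.
Gus is required at Kickoff and at Legal — holds.
Budget feeds into Kickoff, so it must come first — holds.

Yes, all constraints hold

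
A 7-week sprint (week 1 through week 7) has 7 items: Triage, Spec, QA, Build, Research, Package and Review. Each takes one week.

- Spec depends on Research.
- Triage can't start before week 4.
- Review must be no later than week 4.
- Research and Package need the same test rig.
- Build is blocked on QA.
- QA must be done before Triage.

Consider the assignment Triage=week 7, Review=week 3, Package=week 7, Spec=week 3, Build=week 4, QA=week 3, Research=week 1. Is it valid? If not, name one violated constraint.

Yes, all constraints hold

Spec depends on Research — holds.
Build is blocked on QA — holds.
Triage can't start before week 4 — holds.
Research and Package need the same test rig — holds.
QA must be done before Triage — holds.
Review must be no later than week 4 — holds.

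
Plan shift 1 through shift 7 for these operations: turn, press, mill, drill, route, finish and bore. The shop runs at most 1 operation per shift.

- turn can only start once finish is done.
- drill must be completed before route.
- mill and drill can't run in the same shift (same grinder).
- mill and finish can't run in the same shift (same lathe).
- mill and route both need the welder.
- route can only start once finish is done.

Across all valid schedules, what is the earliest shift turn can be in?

Precedence pushes turn to at least shift 2.
turn at shift 2 is achievable: turn=shift 2; bore=shift 7; press=shift 5; finish=shift 1; mill=shift 6; route=shift 4; drill=shift 3.

shift 2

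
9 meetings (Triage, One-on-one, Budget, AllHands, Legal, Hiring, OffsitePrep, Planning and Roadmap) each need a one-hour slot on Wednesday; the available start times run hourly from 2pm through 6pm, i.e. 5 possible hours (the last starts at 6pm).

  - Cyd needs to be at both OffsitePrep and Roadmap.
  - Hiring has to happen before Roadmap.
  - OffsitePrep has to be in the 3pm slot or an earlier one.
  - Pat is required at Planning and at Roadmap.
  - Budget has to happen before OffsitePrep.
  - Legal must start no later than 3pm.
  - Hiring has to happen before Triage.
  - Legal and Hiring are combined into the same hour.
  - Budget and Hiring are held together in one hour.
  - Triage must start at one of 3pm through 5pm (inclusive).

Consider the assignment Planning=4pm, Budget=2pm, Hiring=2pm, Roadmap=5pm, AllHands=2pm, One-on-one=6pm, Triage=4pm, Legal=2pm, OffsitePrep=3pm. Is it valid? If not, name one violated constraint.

Yes

OffsitePrep has to be in the 3pm slot or an earlier one — holds.
Legal and Hiring are combined into the same hour — holds.
Legal must start no later than 3pm — holds.
Pat is required at Planning and at Roadmap — holds.
Cyd needs to be at both OffsitePrep and Roadmap — holds.
Hiring has to happen before Triage — holds.
Budget and Hiring are held together in one hour — holds.
Triage must start at one of 3pm through 5pm (inclusive) — holds.
Hiring has to happen before Roadmap — holds.
Budget has to happen before OffsitePrep — holds.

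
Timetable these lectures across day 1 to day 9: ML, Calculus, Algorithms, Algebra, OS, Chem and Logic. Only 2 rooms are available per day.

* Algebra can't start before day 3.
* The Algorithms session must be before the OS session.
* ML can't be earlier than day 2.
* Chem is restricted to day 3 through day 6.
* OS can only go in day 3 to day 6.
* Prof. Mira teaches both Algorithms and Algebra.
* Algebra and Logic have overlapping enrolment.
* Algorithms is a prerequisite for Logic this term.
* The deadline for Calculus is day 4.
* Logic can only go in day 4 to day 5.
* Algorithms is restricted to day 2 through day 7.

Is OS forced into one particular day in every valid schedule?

OS can be day 3 (e.g. Algebra -> day 5, Calculus -> day 1, OS -> day 3, Logic -> day 4, ML -> day 2, Chem -> day 3, Algorithms -> day 2) or day 4 (e.g. Logic in day 4, OS in day 4, Chem in day 3, Algebra in day 3, Algorithms in day 2, ML in day 2, Calculus in day 1).

No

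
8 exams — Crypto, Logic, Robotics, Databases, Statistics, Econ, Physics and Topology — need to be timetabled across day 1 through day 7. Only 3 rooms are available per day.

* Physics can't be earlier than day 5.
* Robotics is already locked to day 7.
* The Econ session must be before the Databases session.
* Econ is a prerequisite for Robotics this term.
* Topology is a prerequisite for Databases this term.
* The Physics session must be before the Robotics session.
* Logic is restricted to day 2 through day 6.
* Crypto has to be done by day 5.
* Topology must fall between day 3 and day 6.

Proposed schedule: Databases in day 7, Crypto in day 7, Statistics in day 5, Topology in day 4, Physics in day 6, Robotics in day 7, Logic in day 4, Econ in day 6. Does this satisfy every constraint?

No — it violates: Crypto has to be done by day 5

Logic is restricted to day 2 through day 6 — holds.
The Physics session must be before the Robotics session — holds.
Physics can't be earlier than day 5 — holds.
Crypto has to be done by day 5 — violated.
Topology must fall between day 3 and day 6 — holds.
Topology is a prerequisite for Databases this term — holds.
Econ is a prerequisite for Robotics this term — holds.
The Econ session must be before the Databases session — holds.
Robotics is already locked to day 7 — holds.
Only 3 rooms are available per day — holds.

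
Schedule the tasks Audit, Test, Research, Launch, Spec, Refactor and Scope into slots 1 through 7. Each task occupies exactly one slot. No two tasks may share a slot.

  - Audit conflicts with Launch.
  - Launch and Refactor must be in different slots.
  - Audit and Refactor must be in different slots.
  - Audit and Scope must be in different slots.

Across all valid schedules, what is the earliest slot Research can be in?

1

Research at 1 is achievable: Audit -> 2; Scope -> 7; Test -> 3; Refactor -> 6; Spec -> 5; Research -> 1; Launch -> 4.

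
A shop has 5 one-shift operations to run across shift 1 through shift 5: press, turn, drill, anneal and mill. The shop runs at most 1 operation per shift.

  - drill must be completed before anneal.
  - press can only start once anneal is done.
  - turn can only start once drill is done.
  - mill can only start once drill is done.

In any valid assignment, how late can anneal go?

Precedence pushes anneal to at least shift 2; downstream work caps anneal at shift 4.
anneal at shift 4 is achievable: press in shift 5; turn in shift 2; drill in shift 1; mill in shift 3; anneal in shift 4.

shift 4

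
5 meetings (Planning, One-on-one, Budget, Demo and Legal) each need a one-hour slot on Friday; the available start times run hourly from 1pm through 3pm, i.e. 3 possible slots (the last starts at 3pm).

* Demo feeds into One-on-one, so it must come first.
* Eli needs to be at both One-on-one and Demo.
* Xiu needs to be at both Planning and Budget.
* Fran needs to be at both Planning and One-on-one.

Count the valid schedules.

Splitting on Planning: it can be 1pm (18), 2pm (12), 3pm (6). Listing each branch's schedules as (One-on-one, Budget, Demo, Legal):
Planning=1pm: (2pm,2pm,1pm,1pm) (2pm,2pm,1pm,2pm) (2pm,2pm,1pm,3pm) (2pm,3pm,1pm,1pm) (2pm,3pm,1pm,2pm) (2pm,3pm,1pm,3pm) (3pm,2pm,1pm,1pm) (3pm,2pm,1pm,2pm) (3pm,2pm,1pm,3pm) (3pm,2pm,2pm,1pm) (3pm,2pm,2pm,2pm) (3pm,2pm,2pm,3pm) (3pm,3pm,1pm,1pm) (3pm,3pm,1pm,2pm) (3pm,3pm,1pm,3pm) (3pm,3pm,2pm,1pm) (3pm,3pm,2pm,2pm) (3pm,3pm,2pm,3pm) — 18.
Planning=2pm: (3pm,1pm,1pm,1pm) (3pm,1pm,1pm,2pm) (3pm,1pm,1pm,3pm) (3pm,1pm,2pm,1pm) (3pm,1pm,2pm,2pm) (3pm,1pm,2pm,3pm) (3pm,3pm,1pm,1pm) (3pm,3pm,1pm,2pm) (3pm,3pm,1pm,3pm) (3pm,3pm,2pm,1pm) (3pm,3pm,2pm,2pm) (3pm,3pm,2pm,3pm) — 12.
Planning=3pm: (2pm,1pm,1pm,1pm) (2pm,1pm,1pm,2pm) (2pm,1pm,1pm,3pm) (2pm,2pm,1pm,1pm) (2pm,2pm,1pm,2pm) (2pm,2pm,1pm,3pm) — 6.
Summing: 18 + 12 + 6 = 36.

36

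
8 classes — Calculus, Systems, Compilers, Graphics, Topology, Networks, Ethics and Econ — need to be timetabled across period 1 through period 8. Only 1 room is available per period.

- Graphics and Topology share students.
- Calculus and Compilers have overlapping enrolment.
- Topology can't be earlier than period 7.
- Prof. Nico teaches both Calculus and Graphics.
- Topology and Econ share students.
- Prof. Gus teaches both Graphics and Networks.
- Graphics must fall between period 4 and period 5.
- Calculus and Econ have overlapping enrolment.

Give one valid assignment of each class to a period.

Econ=period 8; Networks=period 5; Systems=period 2; Calculus=period 1; Graphics=period 4; Compilers=period 3; Topology=period 7; Ethics=period 6

Checking: Topology(period 7) != Econ(period 8); Calculus(period 1) != Econ(period 8); Calculus(period 1) != Graphics(period 4); Graphics(period 4) != Networks(period 5); Calculus(period 1) != Compilers(period 3); Graphics(period 4) != Topology(period 7); Graphics=period 4 in [period 4,period 5]; Topology=period 7 in [period 7,period 8]; max 1 per period (cap 1).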